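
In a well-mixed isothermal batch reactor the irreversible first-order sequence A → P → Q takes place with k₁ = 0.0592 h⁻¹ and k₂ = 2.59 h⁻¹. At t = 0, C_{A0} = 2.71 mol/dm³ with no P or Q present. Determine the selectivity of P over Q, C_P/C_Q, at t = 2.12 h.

Solving the coupled first-order balances gives C_P(t) = [k₁/(k₂−k₁)]·C_{A0}·(e^(−k₁t) − e^(−k₂t)).
e^(−k₁t) = e^(−0.0592×2.12) = e^(−0.1255) = 0.8821; e^(−k₂t) = e^(−5.491) = 0.004125.
C_P = 0.0592×2.71/(2.59−0.0592) × (0.8821−0.004125) = 0.06339×0.8779 = 0.05565 mol/dm³.
C_A = C_{A0}e^(−k₁t) = 2.390 mol/dm³, so C_Q = C_{A0}−C_A−C_P = 0.2640 mol/dm³; C_P/C_Q = 0.211.

0.211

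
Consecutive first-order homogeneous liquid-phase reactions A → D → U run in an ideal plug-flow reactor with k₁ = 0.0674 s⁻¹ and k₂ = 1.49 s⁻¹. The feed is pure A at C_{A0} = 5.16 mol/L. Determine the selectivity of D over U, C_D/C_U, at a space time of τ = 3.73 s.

The intermediate concentration in a first-order A→B→C sequence is C_D = k₁C_{A0}(e^(−k₁τ) − e^(−k₂τ))/(k₂−k₁).
e^(−k₁τ) = e^(−0.0674×3.73) = e^(−0.2514) = 0.7777; e^(−k₂τ) = e^(−5.558) = 0.003858.
C_D = 0.0674×5.16/(1.49−0.0674) × (0.7777−0.003858) = 0.2445×0.7739 = 0.1892 mol/L.
C_A = C_{A0}e^(−k₁τ) = 4.013 mol/L, so C_U = C_{A0}−C_A−C_D = 0.9578 mol/L; C_D/C_U = 0.198.

0.198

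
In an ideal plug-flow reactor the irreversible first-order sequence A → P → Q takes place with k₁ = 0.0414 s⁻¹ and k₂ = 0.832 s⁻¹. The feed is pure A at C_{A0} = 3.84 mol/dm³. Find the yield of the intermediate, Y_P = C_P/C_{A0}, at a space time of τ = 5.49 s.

0.0412

Solving the coupled first-order balances gives C_P(τ) = [k₁/(k₂−k₁)]·C_{A0}·(e^(−k₁τ) − e^(−k₂τ)).
e^(−k₁τ) = e^(−0.0414×5.49) = e^(−0.2273) = 0.7967; e^(−k₂τ) = e^(−4.568) = 0.01038.
C_P = 0.0414×3.84/(0.832−0.0414) × (0.7967−0.01038) = 0.2011×0.7863 = 0.1581 mol/dm³.
Y_P = C_P/C_{A0} = 0.1581/3.84 = 0.0412.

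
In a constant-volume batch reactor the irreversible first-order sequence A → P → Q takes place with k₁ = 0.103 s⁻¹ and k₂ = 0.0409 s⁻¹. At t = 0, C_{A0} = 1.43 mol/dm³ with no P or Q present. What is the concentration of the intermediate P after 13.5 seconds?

0.775 mol/dm³

Solving the coupled first-order balances gives C_P(t) = [k₁/(k₂−k₁)]·C_{A0}·(e^(−k₁t) − e^(−k₂t)).
e^(−k₁t) = e^(−0.103×13.5) = e^(−1.390) = 0.2490; e^(−k₂t) = e^(−0.5522) = 0.5757.
C_P = 0.103×1.43/(0.0409−0.103) × (0.2490−0.5757) = (-2.372)×(-0.3268) = 0.7750 mol/dm³.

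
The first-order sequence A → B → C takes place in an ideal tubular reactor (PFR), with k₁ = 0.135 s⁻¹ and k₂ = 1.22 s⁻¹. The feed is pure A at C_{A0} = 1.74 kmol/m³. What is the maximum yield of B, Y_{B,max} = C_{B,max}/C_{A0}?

For a first-order series the maximum intermediate yield is C_{B,max}/C_{A0} = (k₁/k₂)^[k₂/(k₂−k₁)].
= (0.135/1.22)^(1.22/(1.22−0.135)) = (0.1107)^(1.124) = 0.08414.

0.0841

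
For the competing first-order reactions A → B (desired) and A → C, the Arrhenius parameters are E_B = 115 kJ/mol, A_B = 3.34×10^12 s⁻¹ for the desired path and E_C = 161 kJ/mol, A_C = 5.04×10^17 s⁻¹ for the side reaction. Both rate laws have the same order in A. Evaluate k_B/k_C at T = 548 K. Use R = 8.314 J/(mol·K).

k_B/k_C = (A_B/A_C)·exp[−(E_B−E_C)/(RT)] = (A_B/A_C)·exp[(E_C−E_B)/(RT)].
(E_C−E_B)/(RT) = (161−115)×10³/(8.314×548) = 46000/4556 = 10.10.
k_B/k_C = (3.34×10^12/5.04×10^17)·exp(10.10) = 6.627×10^-6 × 24256 = 0.161.

0.161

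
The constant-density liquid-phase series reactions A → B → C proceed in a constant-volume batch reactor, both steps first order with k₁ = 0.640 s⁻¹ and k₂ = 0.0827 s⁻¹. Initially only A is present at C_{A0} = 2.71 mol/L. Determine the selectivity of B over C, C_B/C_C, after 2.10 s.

9.07

Solving the coupled first-order balances gives C_B(t) = [k₁/(k₂−k₁)]·C_{A0}·(e^(−k₁t) − e^(−k₂t)).
e^(−k₁t) = e^(−0.640×2.10) = e^(−1.344) = 0.2608; e^(−k₂t) = e^(−0.1737) = 0.8406.
C_B = 0.640×2.71/(0.0827−0.640) × (0.2608−0.8406) = (-3.112)×(-0.5798) = 1.804 mol/L.
C_A = C_{A0}e^(−k₁t) = 0.7068 mol/L, so C_C = C_{A0}−C_A−C_B = 0.1989 mol/L; C_B/C_C = 9.07.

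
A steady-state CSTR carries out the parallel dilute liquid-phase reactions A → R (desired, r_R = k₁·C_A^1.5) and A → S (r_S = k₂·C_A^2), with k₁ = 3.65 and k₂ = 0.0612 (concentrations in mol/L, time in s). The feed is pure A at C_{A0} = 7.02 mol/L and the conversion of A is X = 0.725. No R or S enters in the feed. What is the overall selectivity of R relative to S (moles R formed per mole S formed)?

42.9

Exit C_A = C_{A0}(1−X) = 7.02×0.275 = 1.931 mol/L.
Rates in a CSTR are evaluated at the outlet concentration: r_R = 3.65×1.931^1.5 = 9.790, r_S = 0.0612×1.931^2 = 0.2281.
Overall selectivity = C_R/C_S = r_Rτ/(r_Sτ) = r_R/r_S = 42.9.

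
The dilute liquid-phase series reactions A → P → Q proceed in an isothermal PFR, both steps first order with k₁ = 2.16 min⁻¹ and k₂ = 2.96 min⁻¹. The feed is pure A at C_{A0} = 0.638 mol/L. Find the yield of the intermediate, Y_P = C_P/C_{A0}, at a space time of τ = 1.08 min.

0.152

For first-order series with pure A initially, C_P(τ) = k₁C_{A0}/(k₂−k₁)·(e^(−k₁τ) − e^(−k₂τ)).
e^(−k₁τ) = e^(−2.16×1.08) = e^(−2.333) = 0.09702; e^(−k₂τ) = e^(−3.197) = 0.04089.
C_P = 2.16×0.638/(2.96−2.16) × (0.09702−0.04089) = 1.723×0.05613 = 0.09669 mol/L.
Y_P = C_P/C_{A0} = 0.09669/0.638 = 0.152.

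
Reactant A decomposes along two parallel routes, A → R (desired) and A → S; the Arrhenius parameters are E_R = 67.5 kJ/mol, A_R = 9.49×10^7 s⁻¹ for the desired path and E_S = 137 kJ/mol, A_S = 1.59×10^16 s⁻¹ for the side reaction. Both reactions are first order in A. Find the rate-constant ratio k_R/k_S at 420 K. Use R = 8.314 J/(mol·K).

k_R/k_S = (A_R/A_S)·exp[−(E_R−E_S)/(RT)] = (A_R/A_S)·exp[(E_S−E_R)/(RT)].
(E_S−E_R)/(RT) = (137−67.5)×10³/(8.314×420) = 69500/3492 = 19.90.
k_R/k_S = (9.49×10^7/1.59×10^16)·exp(19.90) = 5.969×10^-9 × 4.405×10^8 = 2.63.
Since E_R < E_S, lowering the temperature improves selectivity toward R.

2.63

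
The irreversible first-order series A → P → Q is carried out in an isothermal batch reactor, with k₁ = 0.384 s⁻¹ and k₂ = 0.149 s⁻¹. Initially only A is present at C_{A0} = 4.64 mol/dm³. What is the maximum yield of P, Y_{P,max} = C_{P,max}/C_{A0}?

Evaluating C_P at t_opt = ln(k₂/k₁)/(k₂−k₁) gives C_{P,max}/C_{A0} = (k₁/k₂)^[k₂/(k₂−k₁)].
= (0.384/0.149)^(0.149/(0.149−0.384)) = (2.577)^(-0.6340) = 0.5487.

0.549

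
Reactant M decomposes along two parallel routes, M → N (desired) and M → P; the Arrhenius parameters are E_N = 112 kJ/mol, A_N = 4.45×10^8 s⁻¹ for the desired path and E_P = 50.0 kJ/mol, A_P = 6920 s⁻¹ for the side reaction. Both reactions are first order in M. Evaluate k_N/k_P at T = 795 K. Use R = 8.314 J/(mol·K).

5.43

Since both paths have the same order in M, the concentration cancels and S_{N/P} = k_N/k_P = (A_N/A_P)·exp[(E_P−E_N)/(RT)].
(E_P−E_N)/(RT) = (50.0−112)×10³/(8.314×795) = -62000/6610 = -9.380.
k_N/k_P = (4.45×10^8/6920)·exp(-9.380) = 64306 × 8.437×10^-5 = 5.43.
Since E_N > E_P, raising the temperature improves selectivity toward N.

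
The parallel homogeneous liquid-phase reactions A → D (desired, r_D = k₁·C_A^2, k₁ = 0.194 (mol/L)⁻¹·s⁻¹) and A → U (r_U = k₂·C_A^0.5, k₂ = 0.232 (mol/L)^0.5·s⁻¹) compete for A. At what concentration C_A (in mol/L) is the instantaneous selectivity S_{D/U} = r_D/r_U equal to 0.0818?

0.212 mol/L

S_{D/U} = (k₁/k₂)·C_A^1.5 ⇒ C_A = (S·k₂/k₁)^(1/1.5).
= (0.0818×0.232/0.194)^(0.6667) = (0.09782)^(0.6667) = 0.212 mol/L.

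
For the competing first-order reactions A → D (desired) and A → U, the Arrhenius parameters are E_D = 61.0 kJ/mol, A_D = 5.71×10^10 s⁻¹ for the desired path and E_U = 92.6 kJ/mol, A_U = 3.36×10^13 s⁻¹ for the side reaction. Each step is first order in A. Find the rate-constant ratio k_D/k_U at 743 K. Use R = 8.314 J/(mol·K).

0.283

k_D/k_U = (A_D/A_U)·exp[−(E_D−E_U)/(RT)] = (A_D/A_U)·exp[(E_U−E_D)/(RT)].
(E_U−E_D)/(RT) = (92.6−61.0)×10³/(8.314×743) = 31600/6177 = 5.116.
k_D/k_U = (5.71×10^10/3.36×10^13)·exp(5.116) = 0.001699 × 166.6 = 0.283.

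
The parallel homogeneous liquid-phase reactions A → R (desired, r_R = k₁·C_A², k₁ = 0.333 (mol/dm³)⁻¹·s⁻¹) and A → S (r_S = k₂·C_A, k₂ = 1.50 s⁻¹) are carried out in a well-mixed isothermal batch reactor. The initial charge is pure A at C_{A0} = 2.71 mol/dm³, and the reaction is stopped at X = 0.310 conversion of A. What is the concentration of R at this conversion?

C_A = C_{A0}(1−X) = 1.870 mol/dm³.
Along a PFR/batch, dC_S/dC_A = −r_S/(r_R+r_S) = −k₂/(k₂+k₁·C_A).
Integrating from C_{A0} to C_A: C_S = (1.50/0.333)·ln[(1.50+0.333·2.71)/(1.50+0.333·1.87)] = 4.505·ln(2.402/2.123) = 0.5577 mol/dm³.
Then C_R = (C_{A0}−C_A) − C_S = 0.8401 − 0.5577 = 0.2824 mol/dm³.

0.282 mol/dm³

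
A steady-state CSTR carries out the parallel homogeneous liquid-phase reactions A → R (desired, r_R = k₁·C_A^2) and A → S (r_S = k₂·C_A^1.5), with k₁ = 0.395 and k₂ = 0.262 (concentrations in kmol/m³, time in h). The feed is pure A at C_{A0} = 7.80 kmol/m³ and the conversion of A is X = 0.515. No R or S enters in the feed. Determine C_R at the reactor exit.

Exit C_A = C_{A0}(1−X) = 7.80×0.485 = 3.783 kmol/m³.
A CSTR operates uniformly at the exit composition, giving r_R = 5.653 and r_S = 1.928 (each k·C_A^n at C_A = 3.783).
Fraction of consumed A going to R: r_R/(r_R+r_S) = 0.7457.
C_R = 0.7457·C_{A0}·X = 0.7457×7.80×0.515 = 3.00 kmol/m³.

3.00 kmol/m³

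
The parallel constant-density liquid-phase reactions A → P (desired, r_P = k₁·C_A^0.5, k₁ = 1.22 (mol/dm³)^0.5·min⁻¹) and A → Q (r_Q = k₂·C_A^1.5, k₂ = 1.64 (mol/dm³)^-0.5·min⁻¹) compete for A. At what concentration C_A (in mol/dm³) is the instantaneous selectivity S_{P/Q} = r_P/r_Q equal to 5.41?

0.138 mol/dm³

S_{P/Q} = (k₁/k₂)·C_A⁻¹ ⇒ C_A = (S·k₂/k₁)^(-1).
= (5.41×1.64/1.22)^(-1) = (7.272)^(-1) = 0.138 mol/dm³.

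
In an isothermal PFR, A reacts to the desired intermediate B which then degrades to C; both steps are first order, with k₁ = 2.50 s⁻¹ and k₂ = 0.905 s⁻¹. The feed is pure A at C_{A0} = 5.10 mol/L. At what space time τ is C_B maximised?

Setting dC_B/dτ = 0 gives τ_opt = ln(k₂/k₁)/(k₂−k₁).
= ln(0.905/2.50)/(0.905−2.50) = ln(0.3620)/-1.595 = -1.016/-1.595 = 0.637 s.

0.637 s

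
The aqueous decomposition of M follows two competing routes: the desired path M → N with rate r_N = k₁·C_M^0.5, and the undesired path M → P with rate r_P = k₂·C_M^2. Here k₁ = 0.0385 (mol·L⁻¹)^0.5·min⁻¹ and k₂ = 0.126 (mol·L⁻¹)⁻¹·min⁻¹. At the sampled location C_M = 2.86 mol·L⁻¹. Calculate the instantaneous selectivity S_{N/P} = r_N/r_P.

0.0632

S_{N/P} = r_N/r_P = (k₁·C_M^0.5)/(k₂·C_M^2) = (k₁/k₂)·C_M^-1.5.
= (0.0385×2.860^0.5) / (0.126×2.860^2) = 0.06511/1.031 = 0.0632.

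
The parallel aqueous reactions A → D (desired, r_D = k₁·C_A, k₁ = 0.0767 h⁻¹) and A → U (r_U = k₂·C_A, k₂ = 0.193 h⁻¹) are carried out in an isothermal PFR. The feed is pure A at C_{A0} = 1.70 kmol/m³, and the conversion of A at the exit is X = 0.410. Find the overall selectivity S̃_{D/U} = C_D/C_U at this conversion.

0.397

C_A = C_{A0}(1−X) = 1.003 kmol/m³.
Both paths are first order in A, so the instantaneous fraction to D is constant: dC_D/d(−C_A) = k₁/(k₁+k₂) = 0.2844.
C_D = 0.2844·(C_{A0}−C_A) = 0.2844×0.6970 = 0.198 kmol/m³.
C_U = (C_{A0}−C_A)−C_D = 0.4988 kmol/m³; S̃_{D/U} = 0.1982/0.4988 = 0.397.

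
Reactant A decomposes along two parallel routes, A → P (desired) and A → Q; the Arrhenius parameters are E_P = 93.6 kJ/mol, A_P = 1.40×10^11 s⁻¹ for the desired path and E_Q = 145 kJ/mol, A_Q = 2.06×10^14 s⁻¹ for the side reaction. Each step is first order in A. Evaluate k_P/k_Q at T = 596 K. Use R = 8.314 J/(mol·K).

k_P/k_Q = (A_P/A_Q)·exp[−(E_P−E_Q)/(RT)] = (A_P/A_Q)·exp[(E_Q−E_P)/(RT)].
(E_Q−E_P)/(RT) = (145−93.6)×10³/(8.314×596) = 51400/4955 = 10.37.
k_P/k_Q = (1.40×10^11/2.06×10^14)·exp(10.37) = 6.796×10^-4 × 31986 = 21.7.

21.7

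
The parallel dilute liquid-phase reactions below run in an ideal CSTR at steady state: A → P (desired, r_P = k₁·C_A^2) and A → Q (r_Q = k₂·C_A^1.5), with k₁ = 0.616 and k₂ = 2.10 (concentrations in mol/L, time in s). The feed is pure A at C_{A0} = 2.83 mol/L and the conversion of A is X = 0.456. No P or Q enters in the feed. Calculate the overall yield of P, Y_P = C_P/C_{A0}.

0.122

Exit C_A = C_{A0}(1−X) = 2.83×0.544 = 1.540 mol/L.
In a CSTR the entire volume is at exit conditions, so r_P = 0.616×1.540^2 = 1.460 and r_Q = 2.10×1.540^1.5 = 4.011.
Fraction of consumed A going to P: r_P/(r_P+r_Q) = 0.2668.
C_P = 0.2668·C_{A0}·X = 0.2668×2.83×0.456 = 0.344 mol/L; Y_P = C_P/C_{A0} = 0.122.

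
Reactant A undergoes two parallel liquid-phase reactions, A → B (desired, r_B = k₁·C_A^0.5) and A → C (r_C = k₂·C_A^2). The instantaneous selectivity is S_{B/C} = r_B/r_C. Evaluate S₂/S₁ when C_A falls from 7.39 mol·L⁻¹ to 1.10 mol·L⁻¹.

17.4

S_{B/C} = (k₁/k₂)·C_A^-1.5, so S₂/S₁ = (C_{A,2}/C_{A,1})^-1.5.
= (1.10/7.39)^(-1.5) = (0.1488)^(-1.5) = 17.4.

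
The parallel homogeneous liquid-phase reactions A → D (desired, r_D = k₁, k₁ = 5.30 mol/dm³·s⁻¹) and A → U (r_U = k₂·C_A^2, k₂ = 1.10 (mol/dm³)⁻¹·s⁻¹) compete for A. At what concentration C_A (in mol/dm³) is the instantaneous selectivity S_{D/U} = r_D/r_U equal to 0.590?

2.86 mol/dm³

S_{D/U} = (k₁/k₂)·C_A^-2 ⇒ C_A = (S·k₂/k₁)^(-0.5).
= (0.590×1.10/5.30)^(-0.5) = (0.1225)^(-0.5) = 2.86 mol/dm³.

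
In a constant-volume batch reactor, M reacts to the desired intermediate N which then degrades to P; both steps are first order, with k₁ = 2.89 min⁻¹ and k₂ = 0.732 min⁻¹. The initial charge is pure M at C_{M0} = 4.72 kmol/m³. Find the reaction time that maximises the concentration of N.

0.636 min

Setting dC_N/dt = 0 gives t_opt = ln(k₂/k₁)/(k₂−k₁).
= ln(0.732/2.89)/(0.732−2.89) = ln(0.2533)/-2.158 = -1.373/-2.158 = 0.636 min.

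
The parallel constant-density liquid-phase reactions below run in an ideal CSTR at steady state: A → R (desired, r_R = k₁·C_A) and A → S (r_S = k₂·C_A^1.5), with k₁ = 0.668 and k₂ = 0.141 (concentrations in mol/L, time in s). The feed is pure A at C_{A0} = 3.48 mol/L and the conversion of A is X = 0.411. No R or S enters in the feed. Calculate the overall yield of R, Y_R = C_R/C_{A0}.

0.316

Exit C_A = C_{A0}(1−X) = 3.48×0.589 = 2.050 mol/L.
Rates in a CSTR are evaluated at the outlet concentration: r_R = 0.668×2.050 = 1.369, r_S = 0.141×2.050^1.5 = 0.4138.
Fraction of consumed A going to R: r_R/(r_R+r_S) = 0.7679.
C_R = 0.7679·C_{A0}·X = 0.7679×3.48×0.411 = 1.10 mol/L; Y_R = C_R/C_{A0} = 0.316.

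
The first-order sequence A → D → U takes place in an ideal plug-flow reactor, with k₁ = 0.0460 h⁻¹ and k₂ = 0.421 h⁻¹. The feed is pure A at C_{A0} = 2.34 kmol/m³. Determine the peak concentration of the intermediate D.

At the optimum, C_{D,max}/C_{A0} = (k₁/k₂)^[k₂/(k₂−k₁)].
= (0.0460/0.421)^(0.421/(0.421−0.0460)) = (0.1093)^(1.123) = 0.08328.
C_{D,max} = 0.08328×2.34 = 0.195 kmol/m³.

0.195 kmol/m³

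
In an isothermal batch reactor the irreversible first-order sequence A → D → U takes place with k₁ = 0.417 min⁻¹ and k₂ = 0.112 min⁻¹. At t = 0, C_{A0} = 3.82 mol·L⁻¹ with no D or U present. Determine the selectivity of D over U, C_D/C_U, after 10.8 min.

0.659

For first-order series with pure A initially, C_D(t) = k₁C_{A0}/(k₂−k₁)·(e^(−k₁t) − e^(−k₂t)).
e^(−k₁t) = e^(−0.417×10.8) = e^(−4.504) = 0.01107; e^(−k₂t) = e^(−1.210) = 0.2983.
C_D = 0.417×3.82/(0.112−0.417) × (0.01107−0.2983) = (-5.223)×(-0.2872) = 1.500 mol·L⁻¹.
C_A = C_{A0}e^(−k₁t) = 0.04228 mol·L⁻¹, so C_U = C_{A0}−C_A−C_D = 2.277 mol·L⁻¹; C_D/C_U = 0.659.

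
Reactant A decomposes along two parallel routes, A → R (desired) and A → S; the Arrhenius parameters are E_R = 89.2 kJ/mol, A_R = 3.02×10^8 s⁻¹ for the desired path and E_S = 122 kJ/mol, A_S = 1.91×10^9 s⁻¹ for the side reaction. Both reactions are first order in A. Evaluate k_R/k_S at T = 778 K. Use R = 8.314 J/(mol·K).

25.2

With equal orders, S_{R/S} = k_R/k_S = (A_R/A_S)·exp[(E_S−E_R)/(RT)].
(E_S−E_R)/(RT) = (122−89.2)×10³/(8.314×778) = 32800/6468 = 5.071.
k_R/k_S = (3.02×10^8/1.91×10^9)·exp(5.071) = 0.1581 × 159.3 = 25.2.
Since E_R < E_S, lowering the temperature improves selectivity toward R.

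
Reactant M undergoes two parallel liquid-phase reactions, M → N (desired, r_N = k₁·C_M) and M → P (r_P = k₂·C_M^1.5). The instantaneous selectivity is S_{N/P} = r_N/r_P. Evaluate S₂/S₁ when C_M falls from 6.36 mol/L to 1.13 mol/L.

2.37

S_{N/P} = (k₁/k₂)·C_M^-0.5, so S₂/S₁ = (C_{M,2}/C_{M,1})^-0.5.
= (1.13/6.36)^(-0.5) = (0.1777)^(-0.5) = 2.37.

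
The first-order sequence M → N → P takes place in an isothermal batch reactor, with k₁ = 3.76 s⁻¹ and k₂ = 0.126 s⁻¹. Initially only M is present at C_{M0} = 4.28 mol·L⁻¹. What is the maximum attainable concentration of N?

For a first-order series the maximum intermediate yield is C_{N,max}/C_{M0} = (k₁/k₂)^[k₂/(k₂−k₁)].
= (3.76/0.126)^(0.126/(0.126−3.76)) = (29.84)^(-0.03467) = 0.8889.
C_{N,max} = 0.8889×4.28 = 3.80 mol·L⁻¹.

3.80 mol·L⁻¹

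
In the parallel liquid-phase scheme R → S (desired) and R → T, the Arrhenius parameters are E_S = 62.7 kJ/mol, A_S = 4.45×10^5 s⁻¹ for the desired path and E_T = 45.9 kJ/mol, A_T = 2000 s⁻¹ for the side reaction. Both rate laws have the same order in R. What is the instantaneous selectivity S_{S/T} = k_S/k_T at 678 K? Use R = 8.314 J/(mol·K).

11.3

Since both paths have the same order in R, the concentration cancels and S_{S/T} = k_S/k_T = (A_S/A_T)·exp[(E_T−E_S)/(RT)].
(E_T−E_S)/(RT) = (45.9−62.7)×10³/(8.314×678) = -16800/5637 = -2.980.
k_S/k_T = (4.45×10^5/2000)·exp(-2.980) = 222.5 × 0.05077 = 11.3.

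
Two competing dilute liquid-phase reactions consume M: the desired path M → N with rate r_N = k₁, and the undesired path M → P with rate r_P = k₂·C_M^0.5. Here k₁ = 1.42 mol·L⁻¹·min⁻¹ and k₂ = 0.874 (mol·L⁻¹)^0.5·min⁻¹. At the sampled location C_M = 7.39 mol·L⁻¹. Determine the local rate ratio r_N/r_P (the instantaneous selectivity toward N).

0.598

S_{N/P} = r_N/r_P = (k₁)/(k₂·C_M^0.5) = (k₁/k₂)·C_M^-0.5.
= (1.42) / (0.874×7.390^0.5) = 1.420/2.376 = 0.598.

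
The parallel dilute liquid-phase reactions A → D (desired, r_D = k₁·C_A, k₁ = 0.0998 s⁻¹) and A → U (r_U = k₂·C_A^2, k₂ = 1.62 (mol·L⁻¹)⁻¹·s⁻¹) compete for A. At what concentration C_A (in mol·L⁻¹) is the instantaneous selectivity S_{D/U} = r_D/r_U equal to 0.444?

S_{D/U} = (k₁/k₂)·C_A⁻¹ ⇒ C_A = (S·k₂/k₁)^(-1).
= (0.444×1.62/0.0998)^(-1) = (7.207)^(-1) = 0.139 mol·L⁻¹.

0.139 mol·L⁻¹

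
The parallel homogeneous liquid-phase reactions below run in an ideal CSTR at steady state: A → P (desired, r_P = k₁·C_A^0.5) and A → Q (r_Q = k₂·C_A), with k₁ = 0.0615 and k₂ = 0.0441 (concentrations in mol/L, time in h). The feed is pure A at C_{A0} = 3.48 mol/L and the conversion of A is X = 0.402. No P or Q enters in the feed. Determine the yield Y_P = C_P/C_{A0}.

0.198

Exit C_A = C_{A0}(1−X) = 3.48×0.598 = 2.081 mol/L.
In a CSTR the entire volume is at exit conditions, so r_P = 0.0615×2.081^0.5 = 0.08872 and r_Q = 0.0441×2.081 = 0.09177.
Fraction of consumed A going to P: r_P/(r_P+r_Q) = 0.4915.
C_P = 0.4915·C_{A0}·X = 0.4915×3.48×0.402 = 0.688 mol/L; Y_P = C_P/C_{A0} = 0.198.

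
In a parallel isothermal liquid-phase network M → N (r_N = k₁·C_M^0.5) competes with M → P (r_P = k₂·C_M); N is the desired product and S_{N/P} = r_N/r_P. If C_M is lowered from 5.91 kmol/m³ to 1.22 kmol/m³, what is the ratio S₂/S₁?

2.20

S_{N/P} = (k₁/k₂)·C_M^-0.5, so S₂/S₁ = (C_{M,2}/C_{M,1})^-0.5.
= (1.22/5.91)^(-0.5) = (0.2064)^(-0.5) = 2.20.
Selectivity toward N rises as C_M falls — low-concentration operation is favoured.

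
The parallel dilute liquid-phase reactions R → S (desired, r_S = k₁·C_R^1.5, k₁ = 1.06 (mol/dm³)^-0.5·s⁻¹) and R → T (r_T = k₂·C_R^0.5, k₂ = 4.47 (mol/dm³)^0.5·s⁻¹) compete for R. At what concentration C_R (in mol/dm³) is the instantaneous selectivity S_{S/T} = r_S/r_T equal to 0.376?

1.59 mol/dm³

S_{S/T} = (k₁/k₂)·C_R ⇒ C_R = S·k₂/k₁.
= 0.376×4.47/1.06 = 1.59 mol/dm³.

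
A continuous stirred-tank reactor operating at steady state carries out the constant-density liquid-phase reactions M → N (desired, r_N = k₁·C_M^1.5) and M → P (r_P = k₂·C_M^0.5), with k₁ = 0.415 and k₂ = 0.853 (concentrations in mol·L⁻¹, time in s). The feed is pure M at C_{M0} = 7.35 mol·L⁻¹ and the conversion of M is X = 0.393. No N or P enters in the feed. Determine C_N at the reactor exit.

Exit C_M = C_{M0}(1−X) = 7.35×0.607 = 4.461 mol·L⁻¹.
Rates in a CSTR are evaluated at the outlet concentration: r_N = 0.415×4.461^1.5 = 3.911, r_P = 0.853×4.461^0.5 = 1.802.
Fraction of consumed M going to N: r_N/(r_N+r_P) = 0.6846.
C_N = 0.6846·C_{M0}·X = 0.6846×7.35×0.393 = 1.98 mol·L⁻¹.

1.98 mol·L⁻¹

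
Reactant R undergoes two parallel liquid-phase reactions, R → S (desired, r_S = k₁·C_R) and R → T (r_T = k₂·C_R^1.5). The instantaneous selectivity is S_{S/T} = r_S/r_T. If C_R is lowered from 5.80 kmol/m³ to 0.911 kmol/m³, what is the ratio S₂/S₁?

S_{S/T} = (k₁/k₂)·C_R^-0.5, so S₂/S₁ = (C_{R,2}/C_{R,1})^-0.5.
= (0.911/5.80)^(-0.5) = (0.1571)^(-0.5) = 2.52.
Selectivity toward S rises as C_R falls — low-concentration operation is favoured.

2.52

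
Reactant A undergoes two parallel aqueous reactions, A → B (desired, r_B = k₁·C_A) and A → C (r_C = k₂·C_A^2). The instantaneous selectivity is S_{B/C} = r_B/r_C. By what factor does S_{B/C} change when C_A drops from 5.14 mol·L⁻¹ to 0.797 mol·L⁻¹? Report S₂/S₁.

6.45

S_{B/C} = (k₁/k₂)·C_A⁻¹, so S₂/S₁ = (C_{A,2}/C_{A,1})⁻¹.
= 5.14/0.797 = 6.45.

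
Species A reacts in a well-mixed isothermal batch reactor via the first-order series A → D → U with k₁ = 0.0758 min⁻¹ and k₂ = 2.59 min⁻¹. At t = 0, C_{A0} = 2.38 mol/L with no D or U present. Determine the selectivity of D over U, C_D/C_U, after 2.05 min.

0.217

Solving the coupled first-order balances gives C_D(t) = [k₁/(k₂−k₁)]·C_{A0}·(e^(−k₁t) − e^(−k₂t)).
e^(−k₁t) = e^(−0.0758×2.05) = e^(−0.1554) = 0.8561; e^(−k₂t) = e^(−5.309) = 0.004944.
C_D = 0.0758×2.38/(2.59−0.0758) × (0.8561−0.004944) = 0.07175×0.8511 = 0.06107 mol/L.
C_A = C_{A0}e^(−k₁t) = 2.037 mol/L, so C_U = C_{A0}−C_A−C_D = 0.2815 mol/L; C_D/C_U = 0.217.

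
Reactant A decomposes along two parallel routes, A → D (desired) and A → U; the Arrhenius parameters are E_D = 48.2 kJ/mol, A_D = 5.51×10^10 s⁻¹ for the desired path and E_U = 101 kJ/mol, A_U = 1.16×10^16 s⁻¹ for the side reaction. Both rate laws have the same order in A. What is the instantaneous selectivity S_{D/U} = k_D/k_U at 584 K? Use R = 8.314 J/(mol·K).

0.251

k_D/k_U = (A_D/A_U)·exp[−(E_D−E_U)/(RT)] = (A_D/A_U)·exp[(E_U−E_D)/(RT)].
(E_U−E_D)/(RT) = (101−48.2)×10³/(8.314×584) = 52800/4855 = 10.87.
k_D/k_U = (5.51×10^10/1.16×10^16)·exp(10.87) = 4.750×10^-6 × 52815 = 0.251.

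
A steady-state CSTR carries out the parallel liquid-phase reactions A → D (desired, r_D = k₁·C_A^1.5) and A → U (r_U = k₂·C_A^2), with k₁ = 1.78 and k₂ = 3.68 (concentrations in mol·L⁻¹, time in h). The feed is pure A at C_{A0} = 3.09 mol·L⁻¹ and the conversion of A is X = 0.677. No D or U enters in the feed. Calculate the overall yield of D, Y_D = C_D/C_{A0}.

0.221

Exit C_A = C_{A0}(1−X) = 3.09×0.323 = 0.9981 mol·L⁻¹.
Rates in a CSTR are evaluated at the outlet concentration: r_D = 1.78×0.9981^1.5 = 1.775, r_U = 3.68×0.9981^2 = 3.666.
Fraction of consumed A going to D: r_D/(r_D+r_U) = 0.3262.
C_D = 0.3262·C_{A0}·X = 0.3262×3.09×0.677 = 0.682 mol·L⁻¹; Y_D = C_D/C_{A0} = 0.221.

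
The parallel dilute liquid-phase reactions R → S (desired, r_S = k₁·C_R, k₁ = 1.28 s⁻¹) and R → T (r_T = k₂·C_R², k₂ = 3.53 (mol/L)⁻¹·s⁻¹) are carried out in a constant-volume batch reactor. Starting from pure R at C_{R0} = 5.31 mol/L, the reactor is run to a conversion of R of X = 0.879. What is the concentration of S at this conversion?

C_R = C_{R0}(1−X) = 0.6425 mol/L.
Along a PFR/batch, dC_S/dC_R = −r_S/(r_S+r_T) = −k₁/(k₁+k₂·C_R).
Integrating from C_{R0} to C_R: C_S = (1.28/3.53)·ln[(1.28+3.53·5.31)/(1.28+3.53·0.643)] = 0.3626·ln(20.02/3.548) = 0.6275 mol/L.

0.628 mol/L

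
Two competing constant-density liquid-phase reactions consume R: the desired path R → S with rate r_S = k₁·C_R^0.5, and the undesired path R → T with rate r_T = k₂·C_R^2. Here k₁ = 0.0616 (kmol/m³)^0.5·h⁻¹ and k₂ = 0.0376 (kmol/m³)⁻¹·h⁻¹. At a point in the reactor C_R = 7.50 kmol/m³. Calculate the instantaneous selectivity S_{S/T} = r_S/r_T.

S_{S/T} = r_S/r_T = (k₁·C_R^0.5)/(k₂·C_R^2) = (k₁/k₂)·C_R^-1.5.
= (0.0616×7.500^0.5) / (0.0376×7.500^2) = 0.1687/2.115 = 0.0798.
The undesired path is higher order in R, so low C_R (CSTR or dilute feed) favours S.

0.0798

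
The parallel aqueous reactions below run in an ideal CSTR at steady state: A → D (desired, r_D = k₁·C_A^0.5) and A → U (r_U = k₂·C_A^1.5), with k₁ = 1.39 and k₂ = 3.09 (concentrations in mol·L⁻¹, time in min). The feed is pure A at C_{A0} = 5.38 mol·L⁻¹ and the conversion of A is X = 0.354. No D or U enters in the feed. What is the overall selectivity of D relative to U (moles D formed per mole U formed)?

Exit C_A = C_{A0}(1−X) = 5.38×0.646 = 3.475 mol·L⁻¹.
In a CSTR the entire volume is at exit conditions, so r_D = 1.39×3.475^0.5 = 2.591 and r_U = 3.09×3.475^1.5 = 20.02.
Overall selectivity = C_D/C_U = r_Dτ/(r_Uτ) = r_D/r_U = 0.129.

0.129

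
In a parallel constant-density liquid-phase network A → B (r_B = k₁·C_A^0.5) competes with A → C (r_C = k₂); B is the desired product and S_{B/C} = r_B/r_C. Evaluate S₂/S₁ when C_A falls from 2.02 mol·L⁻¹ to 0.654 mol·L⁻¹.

0.569

S_{B/C} = (k₁/k₂)·C_A^0.5, so S₂/S₁ = (C_{A,2}/C_{A,1})^0.5.
= (0.654/2.02)^0.5 = (0.3238)^0.5 = 0.569.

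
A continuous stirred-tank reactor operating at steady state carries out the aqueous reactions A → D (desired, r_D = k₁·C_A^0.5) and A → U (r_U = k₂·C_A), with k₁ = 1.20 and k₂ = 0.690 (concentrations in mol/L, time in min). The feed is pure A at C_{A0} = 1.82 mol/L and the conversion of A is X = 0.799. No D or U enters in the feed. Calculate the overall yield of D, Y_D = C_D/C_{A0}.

Exit C_A = C_{A0}(1−X) = 1.82×0.201 = 0.3658 mol/L.
Rates in a CSTR are evaluated at the outlet concentration: r_D = 1.20×0.3658^0.5 = 0.7258, r_U = 0.690×0.3658 = 0.2524.
Fraction of consumed A going to D: r_D/(r_D+r_U) = 0.7420.
C_D = 0.7420·C_{A0}·X = 0.7420×1.82×0.799 = 1.08 mol/L; Y_D = C_D/C_{A0} = 0.593.

0.593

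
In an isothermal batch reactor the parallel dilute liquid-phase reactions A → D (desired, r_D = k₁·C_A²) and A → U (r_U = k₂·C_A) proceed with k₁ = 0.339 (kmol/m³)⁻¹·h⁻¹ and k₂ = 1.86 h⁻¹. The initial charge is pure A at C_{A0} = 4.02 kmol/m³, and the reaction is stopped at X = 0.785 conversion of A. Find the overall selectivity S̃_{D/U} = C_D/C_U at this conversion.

C_A = C_{A0}(1−X) = 0.8643 kmol/m³.
Along a PFR/batch, dC_U/dC_A = −r_U/(r_D+r_U) = −k₂/(k₂+k₁·C_A).
Integrating from C_{A0} to C_A: C_U = (1.86/0.339)·ln[(1.86+0.339·4.02)/(1.86+0.339·0.864)] = 5.487·ln(3.223/2.153) = 2.213 kmol/m³.
Then C_D = (C_{A0}−C_A) − C_U = 3.156 − 2.213 = 0.9424 kmol/m³.
S̃_{D/U} = C_D/C_U = 0.9424/2.213 = 0.426.

0.426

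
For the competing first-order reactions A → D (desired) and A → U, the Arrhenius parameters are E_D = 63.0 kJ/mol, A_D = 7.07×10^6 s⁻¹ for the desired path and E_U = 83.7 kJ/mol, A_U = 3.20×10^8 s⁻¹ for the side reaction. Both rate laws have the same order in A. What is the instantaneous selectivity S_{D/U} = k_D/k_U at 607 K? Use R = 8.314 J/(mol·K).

1.34

k_D/k_U = (A_D/A_U)·exp[−(E_D−E_U)/(RT)] = (A_D/A_U)·exp[(E_U−E_D)/(RT)].
(E_U−E_D)/(RT) = (83.7−63.0)×10³/(8.314×607) = 20700/5047 = 4.102.
k_D/k_U = (7.07×10^6/3.20×10^8)·exp(4.102) = 0.02209 × 60.45 = 1.34.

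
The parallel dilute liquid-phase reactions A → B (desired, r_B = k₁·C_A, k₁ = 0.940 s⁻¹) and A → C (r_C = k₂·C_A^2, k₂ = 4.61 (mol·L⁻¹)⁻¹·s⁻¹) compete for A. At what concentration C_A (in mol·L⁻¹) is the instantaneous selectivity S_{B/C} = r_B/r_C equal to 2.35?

0.0868 mol·L⁻¹

S_{B/C} = (k₁/k₂)·C_A⁻¹ ⇒ C_A = (S·k₂/k₁)^(-1).
= (2.35×4.61/0.940)^(-1) = (11.53)^(-1) = 0.0868 mol·L⁻¹.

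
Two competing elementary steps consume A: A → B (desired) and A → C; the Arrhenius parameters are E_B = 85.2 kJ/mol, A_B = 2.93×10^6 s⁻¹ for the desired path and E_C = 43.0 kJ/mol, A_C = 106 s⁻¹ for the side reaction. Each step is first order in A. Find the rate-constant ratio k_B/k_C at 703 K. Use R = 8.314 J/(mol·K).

Since both paths have the same order in A, the concentration cancels and S_{B/C} = k_B/k_C = (A_B/A_C)·exp[(E_C−E_B)/(RT)].
(E_C−E_B)/(RT) = (43.0−85.2)×10³/(8.314×703) = -42200/5845 = -7.220.
k_B/k_C = (2.93×10^6/106)·exp(-7.220) = 27642 × 7.317×10^-4 = 20.2.
Since E_B > E_C, raising the temperature improves selectivity toward B.

20.2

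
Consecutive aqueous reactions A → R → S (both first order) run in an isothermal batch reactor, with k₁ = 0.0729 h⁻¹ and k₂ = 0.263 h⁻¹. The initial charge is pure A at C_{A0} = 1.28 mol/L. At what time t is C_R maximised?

For first-order series the maximum of C_R occurs at t_opt = ln(k₂/k₁)/(k₂−k₁).
= ln(0.263/0.0729)/(0.263−0.0729) = ln(3.608)/0.1901 = 1.283/0.1901 = 6.75 h.

6.75 h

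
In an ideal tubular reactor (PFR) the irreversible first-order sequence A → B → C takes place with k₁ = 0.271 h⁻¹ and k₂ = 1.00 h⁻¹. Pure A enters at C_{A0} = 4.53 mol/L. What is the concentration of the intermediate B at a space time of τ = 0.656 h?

For first-order series with pure A initially, C_B(τ) = k₁C_{A0}/(k₂−k₁)·(e^(−k₁τ) − e^(−k₂τ)).
e^(−k₁τ) = e^(−0.271×0.656) = e^(−0.1778) = 0.8371; e^(−k₂τ) = e^(−0.6560) = 0.5189.
C_B = 0.271×4.53/(1.00−0.271) × (0.8371−0.5189) = 1.684×0.3182 = 0.5359 mol/L.

0.536 mol/L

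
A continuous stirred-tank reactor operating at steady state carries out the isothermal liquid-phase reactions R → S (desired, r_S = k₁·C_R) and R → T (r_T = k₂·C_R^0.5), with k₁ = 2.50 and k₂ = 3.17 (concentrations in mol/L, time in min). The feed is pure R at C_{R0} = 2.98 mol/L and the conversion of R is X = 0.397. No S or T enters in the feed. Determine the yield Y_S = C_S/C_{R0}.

Exit C_R = C_{R0}(1−X) = 2.98×0.603 = 1.797 mol/L.
A CSTR operates uniformly at the exit composition, giving r_S = 4.492 and r_T = 4.249 (each k·C_R^n at C_R = 1.797).
Fraction of consumed R going to S: r_S/(r_S+r_T) = 0.5139.
C_S = 0.5139·C_{R0}·X = 0.5139×2.98×0.397 = 0.608 mol/L; Y_S = C_S/C_{R0} = 0.204.

0.204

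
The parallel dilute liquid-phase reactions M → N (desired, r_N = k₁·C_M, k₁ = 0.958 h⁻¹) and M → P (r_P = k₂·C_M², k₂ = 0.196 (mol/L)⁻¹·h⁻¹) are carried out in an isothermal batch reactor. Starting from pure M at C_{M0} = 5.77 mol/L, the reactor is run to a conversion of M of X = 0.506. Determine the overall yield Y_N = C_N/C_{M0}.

C_M = C_{M0}(1−X) = 2.850 mol/L.
Along a PFR/batch, dC_N/dC_M = −r_N/(r_N+r_P) = −k₁/(k₁+k₂·C_M).
Integrating from C_{M0} to C_M: C_N = (0.958/0.196)·ln[(0.958+0.196·5.77)/(0.958+0.196·2.85)] = 4.888·ln(2.089/1.517) = 1.565 mol/L.
Y_N = C_N/C_{M0} = 1.565/5.77 = 0.271.

0.271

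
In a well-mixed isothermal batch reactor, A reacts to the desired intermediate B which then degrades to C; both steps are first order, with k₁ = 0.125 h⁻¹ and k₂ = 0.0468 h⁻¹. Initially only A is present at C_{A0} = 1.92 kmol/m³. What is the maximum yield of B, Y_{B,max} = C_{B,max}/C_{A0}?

0.555

For a first-order series the maximum intermediate yield is C_{B,max}/C_{A0} = (k₁/k₂)^[k₂/(k₂−k₁)].
= (0.125/0.0468)^(0.0468/(0.0468−0.125)) = (2.671)^(-0.5985) = 0.5555.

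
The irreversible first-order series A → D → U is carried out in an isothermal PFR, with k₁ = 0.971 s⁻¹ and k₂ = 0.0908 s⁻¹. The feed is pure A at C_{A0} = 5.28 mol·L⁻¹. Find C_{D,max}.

4.13 mol·L⁻¹

Evaluating C_D at τ_opt = ln(k₂/k₁)/(k₂−k₁) gives C_{D,max}/C_{A0} = (k₁/k₂)^[k₂/(k₂−k₁)].
= (0.971/0.0908)^(0.0908/(0.0908−0.971)) = (10.69)^(-0.1032) = 0.7831.
C_{D,max} = 0.7831×5.28 = 4.13 mol·L⁻¹.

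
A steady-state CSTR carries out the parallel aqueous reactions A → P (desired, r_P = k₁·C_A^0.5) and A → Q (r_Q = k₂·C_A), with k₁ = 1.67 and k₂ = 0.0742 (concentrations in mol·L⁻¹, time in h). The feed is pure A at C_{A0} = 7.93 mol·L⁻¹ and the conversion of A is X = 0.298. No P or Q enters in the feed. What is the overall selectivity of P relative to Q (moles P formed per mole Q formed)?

Exit C_A = C_{A0}(1−X) = 7.93×0.702 = 5.567 mol·L⁻¹.
In a CSTR the entire volume is at exit conditions, so r_P = 1.67×5.567^0.5 = 3.940 and r_Q = 0.0742×5.567 = 0.4131.
Overall selectivity = C_P/C_Q = r_Pτ/(r_Qτ) = r_P/r_Q = 9.54.

9.54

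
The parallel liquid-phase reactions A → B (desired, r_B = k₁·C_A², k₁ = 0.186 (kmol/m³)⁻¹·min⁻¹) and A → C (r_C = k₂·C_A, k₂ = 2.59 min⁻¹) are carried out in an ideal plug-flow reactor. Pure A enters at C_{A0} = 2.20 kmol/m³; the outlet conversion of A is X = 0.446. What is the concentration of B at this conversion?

0.107 kmol/m³

C_A = C_{A0}(1−X) = 1.219 kmol/m³.
Along a PFR/batch, dC_C/dC_A = −r_C/(r_B+r_C) = −k₂/(k₂+k₁·C_A).
Integrating from C_{A0} to C_A: C_C = (2.59/0.186)·ln[(2.59+0.186·2.20)/(2.59+0.186·1.22)] = 13.92·ln(2.999/2.817) = 0.8742 kmol/m³.
Then C_B = (C_{A0}−C_A) − C_C = 0.9812 − 0.8742 = 0.1070 kmol/m³.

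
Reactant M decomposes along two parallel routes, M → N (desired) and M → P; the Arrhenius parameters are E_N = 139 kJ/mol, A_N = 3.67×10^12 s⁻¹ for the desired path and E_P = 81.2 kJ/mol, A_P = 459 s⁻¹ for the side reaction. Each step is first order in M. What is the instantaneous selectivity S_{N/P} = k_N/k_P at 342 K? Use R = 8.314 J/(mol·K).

k_N/k_P = (A_N/A_P)·exp[−(E_N−E_P)/(RT)] = (A_N/A_P)·exp[(E_P−E_N)/(RT)].
(E_P−E_N)/(RT) = (81.2−139)×10³/(8.314×342) = -57800/2843 = -20.33.
k_N/k_P = (3.67×10^12/459)·exp(-20.33) = 7.996×10^9 × 1.485×10^-9 = 11.9.

11.9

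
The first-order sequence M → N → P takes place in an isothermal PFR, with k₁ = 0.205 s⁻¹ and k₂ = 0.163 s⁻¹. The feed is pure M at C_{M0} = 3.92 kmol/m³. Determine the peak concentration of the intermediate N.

For a first-order series the maximum intermediate yield is C_{N,max}/C_{M0} = (k₁/k₂)^[k₂/(k₂−k₁)].
= (0.205/0.163)^(0.163/(0.163−0.205)) = (1.258)^(-3.881) = 0.4108.
C_{N,max} = 0.4108×3.92 = 1.61 kmol/m³.

1.61 kmol/m³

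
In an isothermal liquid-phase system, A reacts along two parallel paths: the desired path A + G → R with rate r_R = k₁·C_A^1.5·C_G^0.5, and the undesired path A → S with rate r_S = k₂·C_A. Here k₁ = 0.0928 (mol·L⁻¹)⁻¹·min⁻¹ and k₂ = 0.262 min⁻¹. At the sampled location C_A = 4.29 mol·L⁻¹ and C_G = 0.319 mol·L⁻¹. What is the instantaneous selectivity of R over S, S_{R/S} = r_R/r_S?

0.414

S_{R/S} = r_R/r_S = (k₁·C_A^1.5·C_G^0.5)/(k₂·C_A) = (k₁/k₂)·C_A^0.5·C_G^0.5.
= (0.0928×4.290^1.5×0.3190^0.5) / (0.262×4.290) = 0.4657/1.124 = 0.414.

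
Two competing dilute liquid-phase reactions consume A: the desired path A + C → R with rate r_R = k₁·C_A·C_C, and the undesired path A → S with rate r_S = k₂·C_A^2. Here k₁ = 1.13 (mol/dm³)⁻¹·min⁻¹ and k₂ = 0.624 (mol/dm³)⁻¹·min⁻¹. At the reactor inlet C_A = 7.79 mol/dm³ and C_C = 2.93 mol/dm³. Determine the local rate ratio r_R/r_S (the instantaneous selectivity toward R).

S_{R/S} = r_R/r_S = (k₁·C_A·C_C)/(k₂·C_A^2) = (k₁/k₂)·C_A⁻¹·C_C.
= (1.13×7.790×2.930) / (0.624×7.790^2) = 25.79/37.87 = 0.681.

0.681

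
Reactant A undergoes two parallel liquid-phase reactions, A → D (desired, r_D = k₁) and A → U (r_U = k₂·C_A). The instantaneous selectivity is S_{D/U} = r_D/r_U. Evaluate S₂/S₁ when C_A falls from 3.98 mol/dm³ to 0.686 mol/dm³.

S_{D/U} = (k₁/k₂)·C_A⁻¹, so S₂/S₁ = (C_{A,2}/C_{A,1})⁻¹.
= 3.98/0.686 = 5.80.
Selectivity toward D rises as C_A falls — low-concentration operation is favoured.

5.80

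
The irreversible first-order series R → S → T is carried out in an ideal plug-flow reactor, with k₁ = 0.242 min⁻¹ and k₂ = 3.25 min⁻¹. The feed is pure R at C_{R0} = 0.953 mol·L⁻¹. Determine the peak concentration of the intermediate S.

0.0576 mol·L⁻¹

For a first-order series the maximum intermediate yield is C_{S,max}/C_{R0} = (k₁/k₂)^[k₂/(k₂−k₁)].
= (0.242/3.25)^(3.25/(3.25−0.242)) = (0.07446)^(1.080) = 0.06042.
C_{S,max} = 0.06042×0.953 = 0.0576 mol·L⁻¹.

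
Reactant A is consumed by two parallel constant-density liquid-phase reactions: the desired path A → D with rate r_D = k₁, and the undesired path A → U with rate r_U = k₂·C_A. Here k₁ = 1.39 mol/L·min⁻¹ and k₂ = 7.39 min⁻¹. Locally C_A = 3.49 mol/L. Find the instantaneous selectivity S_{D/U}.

S_{D/U} = r_D/r_U = (k₁)/(k₂·C_A) = (k₁/k₂)·C_A⁻¹.
= (1.39) / (7.39×3.490) = 1.390/25.79 = 0.0539.

0.0539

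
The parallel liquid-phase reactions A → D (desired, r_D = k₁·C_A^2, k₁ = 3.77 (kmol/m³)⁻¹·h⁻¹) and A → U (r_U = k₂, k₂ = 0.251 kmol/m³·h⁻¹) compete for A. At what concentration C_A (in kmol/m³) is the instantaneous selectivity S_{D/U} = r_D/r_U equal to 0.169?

0.106 kmol/m³

S_{D/U} = (k₁/k₂)·C_A^2 ⇒ C_A = (S·k₂/k₁)^(0.5).
= (0.169×0.251/3.77)^(0.5) = (0.01125)^(0.5) = 0.106 kmol/m³.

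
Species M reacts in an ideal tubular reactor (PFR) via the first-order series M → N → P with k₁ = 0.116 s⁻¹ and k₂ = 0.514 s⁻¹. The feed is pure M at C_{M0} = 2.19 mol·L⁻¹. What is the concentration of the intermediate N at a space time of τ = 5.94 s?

The intermediate concentration in a first-order A→B→C sequence is C_N = k₁C_{M0}(e^(−k₁τ) − e^(−k₂τ))/(k₂−k₁).
e^(−k₁τ) = e^(−0.116×5.94) = e^(−0.6890) = 0.5021; e^(−k₂τ) = e^(−3.053) = 0.04721.
C_N = 0.116×2.19/(0.514−0.116) × (0.5021−0.04721) = 0.6383×0.4548 = 0.2903 mol·L⁻¹.

0.290 mol·L⁻¹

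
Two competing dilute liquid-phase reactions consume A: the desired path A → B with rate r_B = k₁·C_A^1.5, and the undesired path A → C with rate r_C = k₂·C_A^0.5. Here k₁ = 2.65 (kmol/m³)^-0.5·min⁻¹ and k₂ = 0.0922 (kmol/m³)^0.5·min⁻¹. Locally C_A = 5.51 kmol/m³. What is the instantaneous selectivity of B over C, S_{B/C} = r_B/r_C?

S_{B/C} = r_B/r_C = (k₁·C_A^1.5)/(k₂·C_A^0.5) = (k₁/k₂)·C_A.
= (2.65×5.510^1.5) / (0.0922×5.510^0.5) = 34.27/0.2164 = 158.

158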